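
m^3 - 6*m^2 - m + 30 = (m - 5)*(m - 3)*(m + 2)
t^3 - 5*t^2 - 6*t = t*(t - 6)*(t + 1)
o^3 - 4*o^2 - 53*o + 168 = (o - 8)*(o - 3)*(o + 7)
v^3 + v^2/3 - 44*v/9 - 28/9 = (v - 7/3)*(v + 2/3)*(v + 2)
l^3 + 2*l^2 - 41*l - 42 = (l - 6)*(l + 1)*(l + 7)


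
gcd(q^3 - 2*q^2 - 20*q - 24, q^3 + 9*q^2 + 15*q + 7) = 1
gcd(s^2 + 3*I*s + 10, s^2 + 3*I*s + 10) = s^2 + 3*I*s + 10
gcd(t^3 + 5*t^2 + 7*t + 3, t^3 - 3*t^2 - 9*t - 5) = t^2 + 2*t + 1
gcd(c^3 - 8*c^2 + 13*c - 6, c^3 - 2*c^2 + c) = c^2 - 2*c + 1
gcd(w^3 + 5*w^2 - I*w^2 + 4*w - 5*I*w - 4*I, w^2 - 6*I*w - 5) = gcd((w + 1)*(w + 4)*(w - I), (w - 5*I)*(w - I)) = w - I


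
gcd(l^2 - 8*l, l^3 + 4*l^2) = l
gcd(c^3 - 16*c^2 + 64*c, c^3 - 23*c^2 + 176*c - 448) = c^2 - 16*c + 64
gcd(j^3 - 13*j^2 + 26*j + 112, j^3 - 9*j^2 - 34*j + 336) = j^2 - 15*j + 56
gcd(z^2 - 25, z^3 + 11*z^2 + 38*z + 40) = z + 5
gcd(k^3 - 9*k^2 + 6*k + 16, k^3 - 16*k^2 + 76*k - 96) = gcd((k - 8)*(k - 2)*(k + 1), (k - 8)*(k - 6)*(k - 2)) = k^2 - 10*k + 16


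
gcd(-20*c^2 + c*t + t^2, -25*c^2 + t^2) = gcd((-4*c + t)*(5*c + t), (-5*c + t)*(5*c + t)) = 5*c + t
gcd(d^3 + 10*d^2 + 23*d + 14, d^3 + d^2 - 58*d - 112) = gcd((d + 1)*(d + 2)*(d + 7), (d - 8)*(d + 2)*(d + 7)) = d^2 + 9*d + 14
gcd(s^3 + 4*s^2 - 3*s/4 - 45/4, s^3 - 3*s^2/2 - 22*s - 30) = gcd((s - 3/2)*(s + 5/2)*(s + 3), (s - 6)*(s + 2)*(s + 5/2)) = s + 5/2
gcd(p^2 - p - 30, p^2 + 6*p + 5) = p + 5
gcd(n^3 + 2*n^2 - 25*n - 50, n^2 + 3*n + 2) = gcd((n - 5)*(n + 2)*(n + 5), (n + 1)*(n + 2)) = n + 2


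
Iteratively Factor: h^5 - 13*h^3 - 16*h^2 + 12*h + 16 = (h + 2)*(h^4 - 2*h^3 - 9*h^2 + 2*h + 8) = (h - 1)*(h + 2)*(h^3 - h^2 - 10*h - 8) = (h - 1)*(h + 1)*(h + 2)*(h^2 - 2*h - 8) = (h - 4)*(h - 1)*(h + 1)*(h + 2)*(h + 2)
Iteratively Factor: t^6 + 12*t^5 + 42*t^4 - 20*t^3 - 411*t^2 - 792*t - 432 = (t + 1)*(t^5 + 11*t^4 + 31*t^3 - 51*t^2 - 360*t - 432) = (t - 3)*(t + 1)*(t^4 + 14*t^3 + 73*t^2 + 168*t + 144) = (t - 3)*(t + 1)*(t + 3)*(t^3 + 11*t^2 + 40*t + 48) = (t - 3)*(t + 1)*(t + 3)*(t + 4)*(t^2 + 7*t + 12) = (t - 3)*(t + 1)*(t + 3)^2*(t + 4)*(t + 4)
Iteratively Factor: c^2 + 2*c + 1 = (c + 1)*(c + 1)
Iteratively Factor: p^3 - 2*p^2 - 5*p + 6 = (p - 3)*(p^2 + p - 2) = (p - 3)*(p + 2)*(p - 1)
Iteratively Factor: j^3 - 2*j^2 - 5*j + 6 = (j + 2)*(j^2 - 4*j + 3) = (j - 1)*(j + 2)*(j - 3)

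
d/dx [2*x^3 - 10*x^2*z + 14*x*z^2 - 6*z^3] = 6*x^2 - 20*x*z + 14*z^2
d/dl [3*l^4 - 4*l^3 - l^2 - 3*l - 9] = 12*l^3 - 12*l^2 - 2*l - 3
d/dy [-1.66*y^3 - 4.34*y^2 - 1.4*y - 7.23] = -4.98*y^2 - 8.68*y - 1.4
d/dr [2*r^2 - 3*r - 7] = 4*r - 3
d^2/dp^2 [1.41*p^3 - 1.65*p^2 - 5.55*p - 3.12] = 8.46*p - 3.3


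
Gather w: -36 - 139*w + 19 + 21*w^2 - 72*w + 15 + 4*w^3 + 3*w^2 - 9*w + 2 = 4*w^3 + 24*w^2 - 220*w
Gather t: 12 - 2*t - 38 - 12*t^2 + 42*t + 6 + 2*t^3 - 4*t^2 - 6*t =2*t^3 - 16*t^2 + 34*t - 20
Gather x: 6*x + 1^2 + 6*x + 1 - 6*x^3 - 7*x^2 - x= -6*x^3 - 7*x^2 + 11*x + 2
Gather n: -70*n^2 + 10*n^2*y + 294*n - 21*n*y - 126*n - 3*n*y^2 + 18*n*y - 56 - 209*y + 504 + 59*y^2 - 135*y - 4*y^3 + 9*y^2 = n^2*(10*y - 70) + n*(-3*y^2 - 3*y + 168) - 4*y^3 + 68*y^2 - 344*y + 448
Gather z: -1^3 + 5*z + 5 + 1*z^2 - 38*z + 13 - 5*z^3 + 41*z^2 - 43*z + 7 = -5*z^3 + 42*z^2 - 76*z + 24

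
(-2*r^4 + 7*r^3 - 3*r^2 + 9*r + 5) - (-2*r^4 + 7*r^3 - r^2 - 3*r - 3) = -2*r^2 + 12*r + 8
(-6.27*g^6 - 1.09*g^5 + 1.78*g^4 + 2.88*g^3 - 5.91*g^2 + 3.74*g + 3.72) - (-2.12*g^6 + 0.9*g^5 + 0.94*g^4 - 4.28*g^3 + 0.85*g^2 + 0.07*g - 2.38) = -4.15*g^6 - 1.99*g^5 + 0.84*g^4 + 7.16*g^3 - 6.76*g^2 + 3.67*g + 6.1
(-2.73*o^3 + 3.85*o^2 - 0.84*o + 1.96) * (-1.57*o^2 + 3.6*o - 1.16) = 4.2861*o^5 - 15.8725*o^4 + 18.3456*o^3 - 10.5672*o^2 + 8.0304*o - 2.2736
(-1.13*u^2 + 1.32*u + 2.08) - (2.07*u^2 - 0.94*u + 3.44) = -3.2*u^2 + 2.26*u - 1.36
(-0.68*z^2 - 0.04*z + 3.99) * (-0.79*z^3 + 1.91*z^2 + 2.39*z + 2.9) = 0.5372*z^5 - 1.2672*z^4 - 4.8537*z^3 + 5.5533*z^2 + 9.4201*z + 11.571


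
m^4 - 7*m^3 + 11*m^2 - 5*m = m*(m - 5)*(m - 1)^2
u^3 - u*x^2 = u*(u - x)*(u + x)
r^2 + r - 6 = (r - 2)*(r + 3)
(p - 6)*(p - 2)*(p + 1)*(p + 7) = p^4 - 45*p^2 + 40*p + 84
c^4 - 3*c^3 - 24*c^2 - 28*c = c*(c - 7)*(c + 2)^2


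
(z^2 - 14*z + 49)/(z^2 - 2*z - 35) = (z - 7)/(z + 5)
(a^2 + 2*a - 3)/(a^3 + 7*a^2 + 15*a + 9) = (a - 1)/(a^2 + 4*a + 3)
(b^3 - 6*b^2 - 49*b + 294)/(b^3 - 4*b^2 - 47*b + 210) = (b - 7)/(b - 5)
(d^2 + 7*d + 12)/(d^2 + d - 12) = (d + 3)/(d - 3)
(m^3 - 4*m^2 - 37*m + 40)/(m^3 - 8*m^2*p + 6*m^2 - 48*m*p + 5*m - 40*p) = (-m^2 + 9*m - 8)/(-m^2 + 8*m*p - m + 8*p)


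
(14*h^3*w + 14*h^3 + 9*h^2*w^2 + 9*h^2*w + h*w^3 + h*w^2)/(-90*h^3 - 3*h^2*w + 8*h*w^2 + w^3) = h*(14*h^2*w + 14*h^2 + 9*h*w^2 + 9*h*w + w^3 + w^2)/(-90*h^3 - 3*h^2*w + 8*h*w^2 + w^3)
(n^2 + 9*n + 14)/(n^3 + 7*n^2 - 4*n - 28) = 1/(n - 2)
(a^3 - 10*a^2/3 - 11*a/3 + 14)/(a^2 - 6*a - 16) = (a^2 - 16*a/3 + 7)/(a - 8)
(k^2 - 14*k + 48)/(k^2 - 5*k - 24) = (k - 6)/(k + 3)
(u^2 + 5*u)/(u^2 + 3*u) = (u + 5)/(u + 3)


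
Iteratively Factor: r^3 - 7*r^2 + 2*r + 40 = (r - 4)*(r^2 - 3*r - 10) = (r - 4)*(r + 2)*(r - 5)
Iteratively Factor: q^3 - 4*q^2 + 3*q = (q - 1)*(q^2 - 3*q) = q*(q - 1)*(q - 3)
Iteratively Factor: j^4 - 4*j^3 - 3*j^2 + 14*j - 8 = (j + 2)*(j^3 - 6*j^2 + 9*j - 4) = (j - 4)*(j + 2)*(j^2 - 2*j + 1) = (j - 4)*(j - 1)*(j + 2)*(j - 1)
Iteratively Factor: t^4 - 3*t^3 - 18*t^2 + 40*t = (t - 5)*(t^3 + 2*t^2 - 8*t) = (t - 5)*(t + 4)*(t^2 - 2*t) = (t - 5)*(t - 2)*(t + 4)*(t)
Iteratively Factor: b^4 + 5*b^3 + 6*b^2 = (b + 3)*(b^3 + 2*b^2) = b*(b + 3)*(b^2 + 2*b) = b^2*(b + 3)*(b + 2)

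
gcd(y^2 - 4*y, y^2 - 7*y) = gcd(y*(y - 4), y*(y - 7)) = y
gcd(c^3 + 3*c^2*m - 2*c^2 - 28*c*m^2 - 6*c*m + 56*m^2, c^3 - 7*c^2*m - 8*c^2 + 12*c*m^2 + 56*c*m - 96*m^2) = c - 4*m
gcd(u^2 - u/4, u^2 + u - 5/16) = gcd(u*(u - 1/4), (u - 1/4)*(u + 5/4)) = u - 1/4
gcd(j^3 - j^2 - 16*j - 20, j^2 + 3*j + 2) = j + 2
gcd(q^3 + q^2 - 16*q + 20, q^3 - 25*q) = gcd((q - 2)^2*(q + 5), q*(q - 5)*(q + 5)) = q + 5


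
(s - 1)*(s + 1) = s^2 - 1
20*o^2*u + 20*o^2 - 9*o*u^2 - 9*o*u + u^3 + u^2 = (-5*o + u)*(-4*o + u)*(u + 1)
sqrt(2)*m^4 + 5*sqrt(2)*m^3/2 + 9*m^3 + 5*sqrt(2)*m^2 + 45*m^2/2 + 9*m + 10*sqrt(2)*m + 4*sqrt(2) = (m + 2)*(m + sqrt(2)/2)*(m + 4*sqrt(2))*(sqrt(2)*m + sqrt(2)/2)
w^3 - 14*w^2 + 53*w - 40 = (w - 8)*(w - 5)*(w - 1)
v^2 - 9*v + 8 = (v - 8)*(v - 1)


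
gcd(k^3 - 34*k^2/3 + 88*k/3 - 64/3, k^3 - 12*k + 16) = k - 2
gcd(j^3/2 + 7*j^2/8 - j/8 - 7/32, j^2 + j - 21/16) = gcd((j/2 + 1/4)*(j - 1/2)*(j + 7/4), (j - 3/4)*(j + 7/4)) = j + 7/4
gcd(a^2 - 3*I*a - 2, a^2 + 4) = a - 2*I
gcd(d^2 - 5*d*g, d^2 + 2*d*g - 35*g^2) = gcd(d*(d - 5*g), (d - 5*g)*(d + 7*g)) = d - 5*g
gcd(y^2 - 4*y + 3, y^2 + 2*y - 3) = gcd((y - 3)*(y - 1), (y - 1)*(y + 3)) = y - 1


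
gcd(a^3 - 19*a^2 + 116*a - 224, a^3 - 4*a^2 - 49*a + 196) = a^2 - 11*a + 28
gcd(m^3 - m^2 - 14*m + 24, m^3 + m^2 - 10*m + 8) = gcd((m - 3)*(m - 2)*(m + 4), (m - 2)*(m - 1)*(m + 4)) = m^2 + 2*m - 8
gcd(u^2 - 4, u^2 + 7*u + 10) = u + 2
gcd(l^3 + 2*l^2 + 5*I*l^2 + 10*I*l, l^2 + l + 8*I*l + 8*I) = 1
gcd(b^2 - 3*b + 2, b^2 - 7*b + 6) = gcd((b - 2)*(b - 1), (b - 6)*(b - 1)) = b - 1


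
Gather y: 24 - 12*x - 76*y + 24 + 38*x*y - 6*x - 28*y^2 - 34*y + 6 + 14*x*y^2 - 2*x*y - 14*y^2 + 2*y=-18*x + y^2*(14*x - 42) + y*(36*x - 108) + 54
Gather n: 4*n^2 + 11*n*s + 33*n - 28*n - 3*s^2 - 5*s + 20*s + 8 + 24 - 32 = 4*n^2 + n*(11*s + 5) - 3*s^2 + 15*s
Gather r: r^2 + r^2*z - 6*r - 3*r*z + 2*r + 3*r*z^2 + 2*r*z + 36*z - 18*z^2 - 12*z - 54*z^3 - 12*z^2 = r^2*(z + 1) + r*(3*z^2 - z - 4) - 54*z^3 - 30*z^2 + 24*z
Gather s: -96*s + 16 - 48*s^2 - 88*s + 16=-48*s^2 - 184*s + 32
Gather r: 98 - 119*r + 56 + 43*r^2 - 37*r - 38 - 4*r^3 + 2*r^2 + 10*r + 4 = -4*r^3 + 45*r^2 - 146*r + 120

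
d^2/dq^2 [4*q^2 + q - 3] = 8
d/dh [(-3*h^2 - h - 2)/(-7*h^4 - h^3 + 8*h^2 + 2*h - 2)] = 2*(-21*h^5 - 12*h^4 - 29*h^3 - 2*h^2 + 22*h + 3)/(49*h^8 + 14*h^7 - 111*h^6 - 44*h^5 + 88*h^4 + 36*h^3 - 28*h^2 - 8*h + 4)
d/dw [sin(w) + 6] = cos(w)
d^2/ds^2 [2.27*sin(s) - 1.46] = -2.27*sin(s)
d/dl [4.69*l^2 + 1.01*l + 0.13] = 9.38*l + 1.01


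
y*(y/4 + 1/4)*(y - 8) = y^3/4 - 7*y^2/4 - 2*y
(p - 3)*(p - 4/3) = p^2 - 13*p/3 + 4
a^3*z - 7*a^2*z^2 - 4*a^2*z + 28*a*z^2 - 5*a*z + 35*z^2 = (a - 5)*(a - 7*z)*(a*z + z)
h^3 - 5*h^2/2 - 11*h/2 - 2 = (h - 4)*(h + 1/2)*(h + 1)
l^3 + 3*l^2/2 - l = l*(l - 1/2)*(l + 2)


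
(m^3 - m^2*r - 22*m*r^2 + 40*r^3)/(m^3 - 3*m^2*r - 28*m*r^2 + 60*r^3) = (-m + 4*r)/(-m + 6*r)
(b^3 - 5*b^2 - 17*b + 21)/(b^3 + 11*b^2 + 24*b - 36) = (b^2 - 4*b - 21)/(b^2 + 12*b + 36)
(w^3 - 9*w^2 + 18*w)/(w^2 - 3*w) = w - 6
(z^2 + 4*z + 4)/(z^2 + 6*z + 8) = (z + 2)/(z + 4)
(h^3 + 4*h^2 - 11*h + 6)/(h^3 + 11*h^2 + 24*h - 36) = (h - 1)/(h + 6)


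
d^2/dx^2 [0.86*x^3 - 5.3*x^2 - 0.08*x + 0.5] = 5.16*x - 10.6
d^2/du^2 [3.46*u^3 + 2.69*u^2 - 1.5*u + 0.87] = 20.76*u + 5.38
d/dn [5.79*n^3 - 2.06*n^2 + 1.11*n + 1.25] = 17.37*n^2 - 4.12*n + 1.11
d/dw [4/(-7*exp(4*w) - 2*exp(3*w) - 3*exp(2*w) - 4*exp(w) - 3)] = (112*exp(3*w) + 24*exp(2*w) + 24*exp(w) + 16)*exp(w)/(7*exp(4*w) + 2*exp(3*w) + 3*exp(2*w) + 4*exp(w) + 3)^2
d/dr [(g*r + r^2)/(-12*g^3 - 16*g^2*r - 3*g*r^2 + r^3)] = (-12*g^2 - r^2)/(144*g^4 + 96*g^3*r - 8*g^2*r^2 - 8*g*r^3 + r^4)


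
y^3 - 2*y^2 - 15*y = y*(y - 5)*(y + 3)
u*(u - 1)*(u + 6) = u^3 + 5*u^2 - 6*u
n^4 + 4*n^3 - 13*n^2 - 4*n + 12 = (n - 2)*(n - 1)*(n + 1)*(n + 6)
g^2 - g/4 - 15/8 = (g - 3/2)*(g + 5/4)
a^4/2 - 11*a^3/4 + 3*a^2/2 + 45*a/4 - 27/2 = (a/2 + 1)*(a - 3)^2*(a - 3/2)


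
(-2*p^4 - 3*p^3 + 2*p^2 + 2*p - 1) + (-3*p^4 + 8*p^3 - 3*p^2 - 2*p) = -5*p^4 + 5*p^3 - p^2 - 1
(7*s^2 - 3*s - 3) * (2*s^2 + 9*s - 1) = 14*s^4 + 57*s^3 - 40*s^2 - 24*s + 3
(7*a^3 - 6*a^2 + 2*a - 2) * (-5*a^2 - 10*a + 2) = -35*a^5 - 40*a^4 + 64*a^3 - 22*a^2 + 24*a - 4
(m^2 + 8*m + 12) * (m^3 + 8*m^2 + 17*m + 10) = m^5 + 16*m^4 + 93*m^3 + 242*m^2 + 284*m + 120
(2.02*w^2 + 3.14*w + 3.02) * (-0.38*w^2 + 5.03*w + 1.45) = -0.7676*w^4 + 8.9674*w^3 + 17.5756*w^2 + 19.7436*w + 4.379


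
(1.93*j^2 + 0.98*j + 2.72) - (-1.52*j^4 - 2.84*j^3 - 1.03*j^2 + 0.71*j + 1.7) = 1.52*j^4 + 2.84*j^3 + 2.96*j^2 + 0.27*j + 1.02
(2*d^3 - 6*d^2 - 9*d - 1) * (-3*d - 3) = -6*d^4 + 12*d^3 + 45*d^2 + 30*d + 3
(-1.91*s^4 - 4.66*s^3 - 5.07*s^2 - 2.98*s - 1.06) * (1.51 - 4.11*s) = 7.8501*s^5 + 16.2685*s^4 + 13.8011*s^3 + 4.5921*s^2 - 0.143199999999999*s - 1.6006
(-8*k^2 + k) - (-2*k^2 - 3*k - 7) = -6*k^2 + 4*k + 7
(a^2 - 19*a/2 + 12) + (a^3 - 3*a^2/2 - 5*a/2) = a^3 - a^2/2 - 12*a + 12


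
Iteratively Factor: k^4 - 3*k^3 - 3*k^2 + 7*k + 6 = (k - 3)*(k^3 - 3*k - 2) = (k - 3)*(k + 1)*(k^2 - k - 2) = (k - 3)*(k + 1)^2*(k - 2)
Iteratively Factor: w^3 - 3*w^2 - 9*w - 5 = (w - 5)*(w^2 + 2*w + 1) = (w - 5)*(w + 1)*(w + 1)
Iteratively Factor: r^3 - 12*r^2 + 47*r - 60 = (r - 5)*(r^2 - 7*r + 12) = (r - 5)*(r - 4)*(r - 3)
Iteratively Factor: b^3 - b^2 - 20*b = (b - 5)*(b^2 + 4*b) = b*(b - 5)*(b + 4)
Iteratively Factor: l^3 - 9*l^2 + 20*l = (l - 5)*(l^2 - 4*l) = l*(l - 5)*(l - 4)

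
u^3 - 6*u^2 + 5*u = u*(u - 5)*(u - 1)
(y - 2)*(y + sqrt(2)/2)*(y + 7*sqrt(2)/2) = y^3 - 2*y^2 + 4*sqrt(2)*y^2 - 8*sqrt(2)*y + 7*y/2 - 7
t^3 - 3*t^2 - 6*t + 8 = (t - 4)*(t - 1)*(t + 2)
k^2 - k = k*(k - 1)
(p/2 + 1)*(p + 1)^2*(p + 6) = p^4/2 + 5*p^3 + 29*p^2/2 + 16*p + 6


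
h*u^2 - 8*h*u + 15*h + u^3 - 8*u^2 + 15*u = (h + u)*(u - 5)*(u - 3)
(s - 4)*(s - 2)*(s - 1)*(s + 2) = s^4 - 5*s^3 + 20*s - 16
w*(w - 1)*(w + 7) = w^3 + 6*w^2 - 7*w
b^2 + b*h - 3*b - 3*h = (b - 3)*(b + h)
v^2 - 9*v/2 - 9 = (v - 6)*(v + 3/2)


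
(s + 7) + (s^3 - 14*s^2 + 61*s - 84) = s^3 - 14*s^2 + 62*s - 77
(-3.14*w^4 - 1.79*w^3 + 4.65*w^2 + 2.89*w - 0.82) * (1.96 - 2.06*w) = 6.4684*w^5 - 2.467*w^4 - 13.0874*w^3 + 3.1606*w^2 + 7.3536*w - 1.6072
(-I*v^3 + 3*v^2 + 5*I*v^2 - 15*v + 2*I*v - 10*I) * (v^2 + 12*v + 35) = -I*v^5 + 3*v^4 - 7*I*v^4 + 21*v^3 + 27*I*v^3 - 75*v^2 + 189*I*v^2 - 525*v - 50*I*v - 350*I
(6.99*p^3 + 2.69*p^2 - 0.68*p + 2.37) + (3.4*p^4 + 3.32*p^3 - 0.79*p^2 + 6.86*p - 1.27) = 3.4*p^4 + 10.31*p^3 + 1.9*p^2 + 6.18*p + 1.1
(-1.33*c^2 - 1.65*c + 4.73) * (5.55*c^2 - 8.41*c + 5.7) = -7.3815*c^4 + 2.0278*c^3 + 32.547*c^2 - 49.1843*c + 26.961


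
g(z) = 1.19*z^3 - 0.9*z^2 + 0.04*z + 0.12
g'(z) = 3.57*z^2 - 1.8*z + 0.04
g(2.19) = 8.39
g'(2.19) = 13.22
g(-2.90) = -36.59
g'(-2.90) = 35.28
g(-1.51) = -6.09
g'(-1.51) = 10.90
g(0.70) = 0.12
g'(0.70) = 0.53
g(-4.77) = -149.70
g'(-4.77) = 89.85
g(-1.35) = -4.50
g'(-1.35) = 8.98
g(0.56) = 0.07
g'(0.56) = 0.15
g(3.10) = 27.05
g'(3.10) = 28.77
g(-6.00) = -289.56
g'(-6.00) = 139.36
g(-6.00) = -289.56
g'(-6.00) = 139.36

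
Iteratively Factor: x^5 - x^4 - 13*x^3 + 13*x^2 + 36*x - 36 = (x - 1)*(x^4 - 13*x^2 + 36) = (x - 2)*(x - 1)*(x^3 + 2*x^2 - 9*x - 18) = (x - 3)*(x - 2)*(x - 1)*(x^2 + 5*x + 6) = (x - 3)*(x - 2)*(x - 1)*(x + 2)*(x + 3)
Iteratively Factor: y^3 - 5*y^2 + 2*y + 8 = (y + 1)*(y^2 - 6*y + 8) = (y - 2)*(y + 1)*(y - 4)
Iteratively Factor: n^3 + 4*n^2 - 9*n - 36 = (n - 3)*(n^2 + 7*n + 12) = (n - 3)*(n + 3)*(n + 4)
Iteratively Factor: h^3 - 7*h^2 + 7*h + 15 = (h - 3)*(h^2 - 4*h - 5) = (h - 5)*(h - 3)*(h + 1)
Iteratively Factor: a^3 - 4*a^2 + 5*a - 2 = (a - 2)*(a^2 - 2*a + 1) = (a - 2)*(a - 1)*(a - 1)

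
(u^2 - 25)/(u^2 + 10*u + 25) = (u - 5)/(u + 5)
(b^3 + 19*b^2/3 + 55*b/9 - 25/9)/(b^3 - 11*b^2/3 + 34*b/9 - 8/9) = (3*b^2 + 20*b + 25)/(3*b^2 - 10*b + 8)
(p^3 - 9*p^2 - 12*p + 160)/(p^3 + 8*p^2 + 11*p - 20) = (p^2 - 13*p + 40)/(p^2 + 4*p - 5)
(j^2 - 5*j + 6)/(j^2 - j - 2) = (j - 3)/(j + 1)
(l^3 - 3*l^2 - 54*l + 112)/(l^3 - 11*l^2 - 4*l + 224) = (l^2 + 5*l - 14)/(l^2 - 3*l - 28)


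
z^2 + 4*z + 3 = (z + 1)*(z + 3)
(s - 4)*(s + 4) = s^2 - 16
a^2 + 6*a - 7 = (a - 1)*(a + 7)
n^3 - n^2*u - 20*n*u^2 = n*(n - 5*u)*(n + 4*u)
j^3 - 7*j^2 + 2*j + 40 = (j - 5)*(j - 4)*(j + 2)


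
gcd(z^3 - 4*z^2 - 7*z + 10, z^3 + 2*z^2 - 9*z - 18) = z + 2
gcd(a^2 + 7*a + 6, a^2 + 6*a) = a + 6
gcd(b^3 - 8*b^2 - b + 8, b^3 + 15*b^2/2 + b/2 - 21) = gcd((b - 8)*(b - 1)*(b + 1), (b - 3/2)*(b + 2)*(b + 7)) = 1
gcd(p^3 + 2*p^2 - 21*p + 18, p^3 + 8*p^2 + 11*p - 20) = p - 1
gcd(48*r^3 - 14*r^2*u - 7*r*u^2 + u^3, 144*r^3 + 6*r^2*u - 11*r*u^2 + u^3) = 24*r^2 + 5*r*u - u^2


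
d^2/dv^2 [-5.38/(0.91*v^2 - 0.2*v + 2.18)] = (8.910356*v^2 - 1.95832*v - 5.38*(1.82*v - 0.2)*(3.64*v - 0.4) + 21.345688)/(0.91*v^2 - 0.2*v + 2.18)^3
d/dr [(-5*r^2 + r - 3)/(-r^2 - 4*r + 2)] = (21*r^2 - 26*r - 10)/(r^4 + 8*r^3 + 12*r^2 - 16*r + 4)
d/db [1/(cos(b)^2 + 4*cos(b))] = 2*(cos(b) + 2)*sin(b)/((cos(b) + 4)^2*cos(b)^2)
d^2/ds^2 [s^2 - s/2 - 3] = 2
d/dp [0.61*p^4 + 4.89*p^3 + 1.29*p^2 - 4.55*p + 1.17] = 2.44*p^3 + 14.67*p^2 + 2.58*p - 4.55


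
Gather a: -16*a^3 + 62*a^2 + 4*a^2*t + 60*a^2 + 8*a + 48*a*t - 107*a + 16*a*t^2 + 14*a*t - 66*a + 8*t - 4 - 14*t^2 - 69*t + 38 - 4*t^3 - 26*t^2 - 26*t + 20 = -16*a^3 + a^2*(4*t + 122) + a*(16*t^2 + 62*t - 165) - 4*t^3 - 40*t^2 - 87*t + 54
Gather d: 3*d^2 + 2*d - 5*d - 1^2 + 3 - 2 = 3*d^2 - 3*d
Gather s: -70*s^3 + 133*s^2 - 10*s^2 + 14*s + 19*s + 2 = -70*s^3 + 123*s^2 + 33*s + 2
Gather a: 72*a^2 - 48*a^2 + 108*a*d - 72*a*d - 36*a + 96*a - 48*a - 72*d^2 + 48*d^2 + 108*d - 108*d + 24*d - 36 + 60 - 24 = 24*a^2 + a*(36*d + 12) - 24*d^2 + 24*d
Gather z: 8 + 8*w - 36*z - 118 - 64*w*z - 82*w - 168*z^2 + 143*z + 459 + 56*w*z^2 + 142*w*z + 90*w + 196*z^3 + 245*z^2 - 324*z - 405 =16*w + 196*z^3 + z^2*(56*w + 77) + z*(78*w - 217) - 56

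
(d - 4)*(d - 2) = d^2 - 6*d + 8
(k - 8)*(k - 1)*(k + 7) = k^3 - 2*k^2 - 55*k + 56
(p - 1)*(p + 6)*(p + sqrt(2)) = p^3 + sqrt(2)*p^2 + 5*p^2 - 6*p + 5*sqrt(2)*p - 6*sqrt(2)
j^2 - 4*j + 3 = (j - 3)*(j - 1)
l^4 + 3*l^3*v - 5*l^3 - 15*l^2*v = l^2*(l - 5)*(l + 3*v)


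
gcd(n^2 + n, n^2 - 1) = n + 1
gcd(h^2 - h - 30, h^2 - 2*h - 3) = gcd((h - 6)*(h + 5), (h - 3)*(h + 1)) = 1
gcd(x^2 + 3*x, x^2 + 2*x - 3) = x + 3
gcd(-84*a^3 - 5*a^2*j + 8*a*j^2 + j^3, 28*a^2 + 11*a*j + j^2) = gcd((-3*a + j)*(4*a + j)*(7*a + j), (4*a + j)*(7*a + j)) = 28*a^2 + 11*a*j + j^2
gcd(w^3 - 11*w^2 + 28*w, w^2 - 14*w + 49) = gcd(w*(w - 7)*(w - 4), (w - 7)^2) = w - 7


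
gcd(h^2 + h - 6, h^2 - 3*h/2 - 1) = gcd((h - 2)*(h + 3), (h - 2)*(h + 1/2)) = h - 2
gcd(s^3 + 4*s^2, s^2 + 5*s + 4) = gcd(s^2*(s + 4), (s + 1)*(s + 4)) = s + 4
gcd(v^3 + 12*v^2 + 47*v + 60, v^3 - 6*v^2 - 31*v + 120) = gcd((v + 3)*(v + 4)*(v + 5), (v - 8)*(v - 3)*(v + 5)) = v + 5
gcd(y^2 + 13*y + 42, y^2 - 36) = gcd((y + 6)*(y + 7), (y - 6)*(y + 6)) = y + 6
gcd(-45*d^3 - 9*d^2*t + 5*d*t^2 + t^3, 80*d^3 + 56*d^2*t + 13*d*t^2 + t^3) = 5*d + t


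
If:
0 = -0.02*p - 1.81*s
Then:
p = -90.5*s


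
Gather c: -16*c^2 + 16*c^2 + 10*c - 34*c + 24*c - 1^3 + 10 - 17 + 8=0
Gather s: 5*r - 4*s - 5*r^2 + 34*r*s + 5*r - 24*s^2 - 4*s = -5*r^2 + 10*r - 24*s^2 + s*(34*r - 8)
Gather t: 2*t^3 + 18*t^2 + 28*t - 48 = 2*t^3 + 18*t^2 + 28*t - 48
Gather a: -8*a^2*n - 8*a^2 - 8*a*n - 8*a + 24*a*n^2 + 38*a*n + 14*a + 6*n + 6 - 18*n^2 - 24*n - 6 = a^2*(-8*n - 8) + a*(24*n^2 + 30*n + 6) - 18*n^2 - 18*n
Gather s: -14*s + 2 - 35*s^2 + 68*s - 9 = -35*s^2 + 54*s - 7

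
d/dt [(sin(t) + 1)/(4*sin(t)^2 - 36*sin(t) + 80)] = (-2*sin(t) + cos(t)^2 + 28)*cos(t)/(4*(sin(t)^2 - 9*sin(t) + 20)^2)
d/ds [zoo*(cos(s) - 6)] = zoo*sin(s)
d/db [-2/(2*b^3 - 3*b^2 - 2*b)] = 4*(3*b^2 - 3*b - 1)/(b^2*(-2*b^2 + 3*b + 2)^2)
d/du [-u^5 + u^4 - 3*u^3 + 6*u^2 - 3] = u*(-5*u^3 + 4*u^2 - 9*u + 12)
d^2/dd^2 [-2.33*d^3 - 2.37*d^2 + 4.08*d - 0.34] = -13.98*d - 4.74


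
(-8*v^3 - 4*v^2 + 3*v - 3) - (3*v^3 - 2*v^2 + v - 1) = -11*v^3 - 2*v^2 + 2*v - 2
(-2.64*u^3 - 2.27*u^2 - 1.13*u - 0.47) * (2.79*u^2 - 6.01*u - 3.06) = -7.3656*u^5 + 9.5331*u^4 + 18.5684*u^3 + 12.4262*u^2 + 6.2825*u + 1.4382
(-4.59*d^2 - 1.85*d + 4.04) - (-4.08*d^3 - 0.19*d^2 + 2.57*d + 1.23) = 4.08*d^3 - 4.4*d^2 - 4.42*d + 2.81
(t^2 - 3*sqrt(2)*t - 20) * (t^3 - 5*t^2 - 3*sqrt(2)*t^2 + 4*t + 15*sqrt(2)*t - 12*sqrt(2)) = t^5 - 6*sqrt(2)*t^4 - 5*t^4 + 2*t^3 + 30*sqrt(2)*t^3 + 10*t^2 + 36*sqrt(2)*t^2 - 300*sqrt(2)*t - 8*t + 240*sqrt(2)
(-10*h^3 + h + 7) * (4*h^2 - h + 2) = -40*h^5 + 10*h^4 - 16*h^3 + 27*h^2 - 5*h + 14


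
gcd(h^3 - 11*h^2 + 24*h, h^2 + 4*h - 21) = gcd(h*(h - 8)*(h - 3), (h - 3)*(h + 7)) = h - 3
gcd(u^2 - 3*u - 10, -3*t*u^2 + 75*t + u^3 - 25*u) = u - 5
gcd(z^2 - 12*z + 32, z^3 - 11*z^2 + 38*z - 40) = z - 4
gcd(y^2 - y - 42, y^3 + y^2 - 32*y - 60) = 1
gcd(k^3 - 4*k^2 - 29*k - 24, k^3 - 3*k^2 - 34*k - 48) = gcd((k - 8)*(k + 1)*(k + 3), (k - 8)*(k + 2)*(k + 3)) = k^2 - 5*k - 24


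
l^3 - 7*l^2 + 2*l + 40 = (l - 5)*(l - 4)*(l + 2)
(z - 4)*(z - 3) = z^2 - 7*z + 12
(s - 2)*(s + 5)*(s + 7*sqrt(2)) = s^3 + 3*s^2 + 7*sqrt(2)*s^2 - 10*s + 21*sqrt(2)*s - 70*sqrt(2)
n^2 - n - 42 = (n - 7)*(n + 6)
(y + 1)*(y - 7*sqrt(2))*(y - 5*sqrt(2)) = y^3 - 12*sqrt(2)*y^2 + y^2 - 12*sqrt(2)*y + 70*y + 70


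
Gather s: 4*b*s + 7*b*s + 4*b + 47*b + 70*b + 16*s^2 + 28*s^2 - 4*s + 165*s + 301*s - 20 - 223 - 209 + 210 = 121*b + 44*s^2 + s*(11*b + 462) - 242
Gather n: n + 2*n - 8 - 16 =3*n - 24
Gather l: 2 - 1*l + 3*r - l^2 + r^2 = -l^2 - l + r^2 + 3*r + 2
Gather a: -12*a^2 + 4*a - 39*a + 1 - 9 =-12*a^2 - 35*a - 8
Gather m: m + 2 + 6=m + 8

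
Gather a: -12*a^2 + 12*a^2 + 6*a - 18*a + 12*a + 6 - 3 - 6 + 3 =0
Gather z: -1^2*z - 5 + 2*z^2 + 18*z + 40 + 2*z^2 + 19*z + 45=4*z^2 + 36*z + 80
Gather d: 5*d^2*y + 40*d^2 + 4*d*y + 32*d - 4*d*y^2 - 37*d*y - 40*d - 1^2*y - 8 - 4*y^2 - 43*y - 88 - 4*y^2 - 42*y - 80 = d^2*(5*y + 40) + d*(-4*y^2 - 33*y - 8) - 8*y^2 - 86*y - 176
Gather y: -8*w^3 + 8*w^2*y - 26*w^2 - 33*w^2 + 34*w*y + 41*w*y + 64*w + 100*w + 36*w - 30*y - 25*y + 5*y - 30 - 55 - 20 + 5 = -8*w^3 - 59*w^2 + 200*w + y*(8*w^2 + 75*w - 50) - 100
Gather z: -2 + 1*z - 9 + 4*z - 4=5*z - 15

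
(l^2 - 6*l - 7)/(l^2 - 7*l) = (l + 1)/l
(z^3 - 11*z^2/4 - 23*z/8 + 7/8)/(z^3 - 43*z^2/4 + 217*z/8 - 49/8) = (z + 1)/(z - 7)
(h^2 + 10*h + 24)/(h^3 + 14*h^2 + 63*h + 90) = (h + 4)/(h^2 + 8*h + 15)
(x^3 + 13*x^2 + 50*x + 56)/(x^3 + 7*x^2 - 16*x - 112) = (x + 2)/(x - 4)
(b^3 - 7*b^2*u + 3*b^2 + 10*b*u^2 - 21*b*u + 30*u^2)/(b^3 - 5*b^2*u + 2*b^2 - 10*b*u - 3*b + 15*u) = (b - 2*u)/(b - 1)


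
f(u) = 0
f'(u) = 0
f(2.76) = 0.00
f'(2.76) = 0.00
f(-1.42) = 0.00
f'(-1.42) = 0.00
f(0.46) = 0.00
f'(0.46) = 0.00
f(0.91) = 0.00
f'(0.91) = 0.00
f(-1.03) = 0.00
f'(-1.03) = 0.00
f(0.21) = 0.00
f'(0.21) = 0.00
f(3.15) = 0.00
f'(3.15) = 0.00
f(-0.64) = 0.00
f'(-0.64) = 0.00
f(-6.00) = 0.00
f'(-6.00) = 0.00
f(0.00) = 0.00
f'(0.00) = 0.00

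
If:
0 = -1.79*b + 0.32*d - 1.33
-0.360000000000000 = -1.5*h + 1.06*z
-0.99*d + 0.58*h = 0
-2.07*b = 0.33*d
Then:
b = -0.35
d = 2.20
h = 3.75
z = 4.97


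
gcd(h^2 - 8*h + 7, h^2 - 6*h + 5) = h - 1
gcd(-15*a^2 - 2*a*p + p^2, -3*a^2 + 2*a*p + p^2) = 3*a + p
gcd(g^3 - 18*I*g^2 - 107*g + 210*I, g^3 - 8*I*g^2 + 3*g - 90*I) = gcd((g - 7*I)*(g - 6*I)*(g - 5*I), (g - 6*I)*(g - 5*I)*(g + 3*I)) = g^2 - 11*I*g - 30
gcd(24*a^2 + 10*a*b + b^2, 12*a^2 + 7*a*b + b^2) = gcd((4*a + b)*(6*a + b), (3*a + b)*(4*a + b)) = 4*a + b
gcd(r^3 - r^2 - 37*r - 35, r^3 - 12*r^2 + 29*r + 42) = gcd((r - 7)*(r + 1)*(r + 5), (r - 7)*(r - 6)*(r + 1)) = r^2 - 6*r - 7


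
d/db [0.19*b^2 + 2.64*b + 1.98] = 0.38*b + 2.64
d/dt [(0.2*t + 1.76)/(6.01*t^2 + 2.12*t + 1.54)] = (1.202*t^2 + 0.424*t - (0.2*t + 1.76)*(12.02*t + 2.12) + 0.308)/(6.01*t^2 + 2.12*t + 1.54)^2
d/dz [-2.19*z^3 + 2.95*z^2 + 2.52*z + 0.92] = -6.57*z^2 + 5.9*z + 2.52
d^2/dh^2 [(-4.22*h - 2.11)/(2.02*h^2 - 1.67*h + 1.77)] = (-(4.04*h - 1.67)*(4.22*h + 2.11)*(8.08*h - 3.34) + (51.1464*h - 5.5704)*(2.02*h^2 - 1.67*h + 1.77))/(2.02*h^2 - 1.67*h + 1.77)^3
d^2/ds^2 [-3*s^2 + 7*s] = -6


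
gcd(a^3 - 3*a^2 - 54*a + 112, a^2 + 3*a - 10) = a - 2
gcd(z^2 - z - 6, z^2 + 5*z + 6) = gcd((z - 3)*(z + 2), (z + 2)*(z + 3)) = z + 2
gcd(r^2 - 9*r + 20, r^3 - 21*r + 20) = r - 4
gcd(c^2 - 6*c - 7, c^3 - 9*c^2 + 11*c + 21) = c^2 - 6*c - 7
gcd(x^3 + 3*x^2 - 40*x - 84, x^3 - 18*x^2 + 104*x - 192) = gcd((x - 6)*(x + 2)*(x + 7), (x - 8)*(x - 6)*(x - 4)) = x - 6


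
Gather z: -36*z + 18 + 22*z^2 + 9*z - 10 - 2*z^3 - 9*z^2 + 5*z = -2*z^3 + 13*z^2 - 22*z + 8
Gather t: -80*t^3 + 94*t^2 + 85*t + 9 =-80*t^3 + 94*t^2 + 85*t + 9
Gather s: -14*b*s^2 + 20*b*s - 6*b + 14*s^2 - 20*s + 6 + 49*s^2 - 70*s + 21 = -6*b + s^2*(63 - 14*b) + s*(20*b - 90) + 27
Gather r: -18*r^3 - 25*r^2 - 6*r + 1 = -18*r^3 - 25*r^2 - 6*r + 1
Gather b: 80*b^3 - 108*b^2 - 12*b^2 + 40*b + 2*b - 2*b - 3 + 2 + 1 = 80*b^3 - 120*b^2 + 40*b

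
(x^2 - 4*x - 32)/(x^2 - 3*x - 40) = (x + 4)/(x + 5)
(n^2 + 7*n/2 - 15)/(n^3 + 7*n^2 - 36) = (n - 5/2)/(n^2 + n - 6)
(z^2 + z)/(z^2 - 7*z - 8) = z/(z - 8)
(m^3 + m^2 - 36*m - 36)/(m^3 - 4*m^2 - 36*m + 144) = (m + 1)/(m - 4)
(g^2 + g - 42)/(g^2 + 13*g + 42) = (g - 6)/(g + 6)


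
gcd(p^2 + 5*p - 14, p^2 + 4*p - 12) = p - 2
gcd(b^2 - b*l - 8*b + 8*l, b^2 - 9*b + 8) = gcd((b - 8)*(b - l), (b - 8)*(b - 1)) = b - 8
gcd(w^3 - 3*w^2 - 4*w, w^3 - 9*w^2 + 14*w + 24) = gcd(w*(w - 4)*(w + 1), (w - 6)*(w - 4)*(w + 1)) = w^2 - 3*w - 4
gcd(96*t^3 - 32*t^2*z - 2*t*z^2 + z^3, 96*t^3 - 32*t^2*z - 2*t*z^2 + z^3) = 96*t^3 - 32*t^2*z - 2*t*z^2 + z^3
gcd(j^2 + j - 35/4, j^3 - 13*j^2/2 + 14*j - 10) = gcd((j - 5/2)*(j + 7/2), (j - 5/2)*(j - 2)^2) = j - 5/2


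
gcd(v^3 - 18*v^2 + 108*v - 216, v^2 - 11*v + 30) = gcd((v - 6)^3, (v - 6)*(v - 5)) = v - 6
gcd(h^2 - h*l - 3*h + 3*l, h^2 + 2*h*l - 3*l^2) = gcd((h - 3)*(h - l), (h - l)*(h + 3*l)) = h - l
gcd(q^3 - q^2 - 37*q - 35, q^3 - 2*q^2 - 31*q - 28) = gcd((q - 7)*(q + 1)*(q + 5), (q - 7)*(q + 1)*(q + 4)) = q^2 - 6*q - 7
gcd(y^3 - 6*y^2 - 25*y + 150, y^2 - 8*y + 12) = y - 6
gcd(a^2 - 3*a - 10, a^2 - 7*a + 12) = 1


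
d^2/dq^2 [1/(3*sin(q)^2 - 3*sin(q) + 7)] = 3*(-12*sin(q)^4 + 9*sin(q)^3 + 43*sin(q)^2 - 25*sin(q) - 8)/(3*sin(q)^2 - 3*sin(q) + 7)^3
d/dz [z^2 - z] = 2*z - 1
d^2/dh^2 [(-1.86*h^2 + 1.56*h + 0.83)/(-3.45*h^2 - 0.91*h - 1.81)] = (2.8421709430404e-14*h^4 - 48.81474*h^3 - 128.96307*h^2 + 42.81381*h + 26.317268)/(41.063625*h^6 + 32.493825*h^5 + 73.20141*h^4 + 34.848541*h^3 + 38.404218*h^2 + 8.943753*h + 5.929741)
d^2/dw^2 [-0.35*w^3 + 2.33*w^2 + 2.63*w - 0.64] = 4.66 - 2.1*w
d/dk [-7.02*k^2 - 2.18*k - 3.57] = -14.04*k - 2.18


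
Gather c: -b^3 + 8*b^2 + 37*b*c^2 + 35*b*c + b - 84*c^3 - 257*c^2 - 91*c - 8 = -b^3 + 8*b^2 + b - 84*c^3 + c^2*(37*b - 257) + c*(35*b - 91) - 8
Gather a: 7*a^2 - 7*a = 7*a^2 - 7*a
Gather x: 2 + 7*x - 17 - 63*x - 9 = -56*x - 24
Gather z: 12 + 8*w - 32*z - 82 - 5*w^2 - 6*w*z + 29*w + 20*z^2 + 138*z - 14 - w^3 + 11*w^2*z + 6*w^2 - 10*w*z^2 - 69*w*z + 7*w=-w^3 + w^2 + 44*w + z^2*(20 - 10*w) + z*(11*w^2 - 75*w + 106) - 84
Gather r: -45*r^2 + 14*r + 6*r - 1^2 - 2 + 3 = -45*r^2 + 20*r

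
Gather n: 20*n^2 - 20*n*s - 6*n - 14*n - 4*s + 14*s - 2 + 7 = 20*n^2 + n*(-20*s - 20) + 10*s + 5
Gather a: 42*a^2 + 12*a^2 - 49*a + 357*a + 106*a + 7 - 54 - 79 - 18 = 54*a^2 + 414*a - 144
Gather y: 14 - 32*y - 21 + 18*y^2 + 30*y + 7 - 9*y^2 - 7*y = 9*y^2 - 9*y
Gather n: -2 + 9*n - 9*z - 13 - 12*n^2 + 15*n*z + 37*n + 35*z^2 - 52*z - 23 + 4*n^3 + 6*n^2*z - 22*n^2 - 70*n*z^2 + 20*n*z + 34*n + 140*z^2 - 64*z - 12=4*n^3 + n^2*(6*z - 34) + n*(-70*z^2 + 35*z + 80) + 175*z^2 - 125*z - 50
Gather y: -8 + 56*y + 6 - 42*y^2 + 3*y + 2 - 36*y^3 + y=-36*y^3 - 42*y^2 + 60*y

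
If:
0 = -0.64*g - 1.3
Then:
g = -2.03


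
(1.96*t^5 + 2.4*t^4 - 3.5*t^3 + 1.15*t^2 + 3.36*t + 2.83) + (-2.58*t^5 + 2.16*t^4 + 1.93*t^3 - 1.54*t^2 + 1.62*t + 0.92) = -0.62*t^5 + 4.56*t^4 - 1.57*t^3 - 0.39*t^2 + 4.98*t + 3.75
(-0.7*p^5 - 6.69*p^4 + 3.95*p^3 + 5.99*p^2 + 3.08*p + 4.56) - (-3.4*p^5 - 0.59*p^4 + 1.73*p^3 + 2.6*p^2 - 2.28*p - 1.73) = 2.7*p^5 - 6.1*p^4 + 2.22*p^3 + 3.39*p^2 + 5.36*p + 6.29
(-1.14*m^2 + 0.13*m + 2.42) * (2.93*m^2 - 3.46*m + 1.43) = -3.3402*m^4 + 4.3253*m^3 + 5.0106*m^2 - 8.1873*m + 3.4606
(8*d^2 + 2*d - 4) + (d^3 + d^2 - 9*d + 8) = d^3 + 9*d^2 - 7*d + 4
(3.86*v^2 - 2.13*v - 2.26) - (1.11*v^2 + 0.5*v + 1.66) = 2.75*v^2 - 2.63*v - 3.92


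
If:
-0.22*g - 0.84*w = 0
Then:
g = -3.81818181818182*w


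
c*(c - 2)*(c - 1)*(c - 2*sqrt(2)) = c^4 - 3*c^3 - 2*sqrt(2)*c^3 + 2*c^2 + 6*sqrt(2)*c^2 - 4*sqrt(2)*c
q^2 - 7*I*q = q*(q - 7*I)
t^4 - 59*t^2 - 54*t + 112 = (t - 8)*(t - 1)*(t + 2)*(t + 7)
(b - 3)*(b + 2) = b^2 - b - 6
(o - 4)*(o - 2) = o^2 - 6*o + 8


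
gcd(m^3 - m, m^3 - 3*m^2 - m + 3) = m^2 - 1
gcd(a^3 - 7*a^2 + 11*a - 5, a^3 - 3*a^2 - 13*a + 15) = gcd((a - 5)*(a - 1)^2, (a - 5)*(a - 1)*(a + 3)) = a^2 - 6*a + 5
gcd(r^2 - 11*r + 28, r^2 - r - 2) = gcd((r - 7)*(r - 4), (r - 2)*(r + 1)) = 1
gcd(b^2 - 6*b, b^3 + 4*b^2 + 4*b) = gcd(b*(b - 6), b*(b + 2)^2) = b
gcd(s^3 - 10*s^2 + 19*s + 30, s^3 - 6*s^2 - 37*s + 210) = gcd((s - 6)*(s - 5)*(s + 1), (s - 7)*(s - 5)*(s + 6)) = s - 5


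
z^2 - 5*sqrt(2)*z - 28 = (z - 7*sqrt(2))*(z + 2*sqrt(2))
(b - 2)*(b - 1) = b^2 - 3*b + 2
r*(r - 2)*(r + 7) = r^3 + 5*r^2 - 14*r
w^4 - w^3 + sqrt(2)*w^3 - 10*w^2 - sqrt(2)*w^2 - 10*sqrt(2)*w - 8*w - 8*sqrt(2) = (w - 4)*(w + 1)*(w + 2)*(w + sqrt(2))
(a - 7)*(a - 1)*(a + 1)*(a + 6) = a^4 - a^3 - 43*a^2 + a + 42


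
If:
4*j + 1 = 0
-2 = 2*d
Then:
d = -1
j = -1/4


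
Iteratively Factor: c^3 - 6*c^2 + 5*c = (c)*(c^2 - 6*c + 5) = c*(c - 1)*(c - 5)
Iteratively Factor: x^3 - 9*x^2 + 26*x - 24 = (x - 4)*(x^2 - 5*x + 6) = (x - 4)*(x - 3)*(x - 2)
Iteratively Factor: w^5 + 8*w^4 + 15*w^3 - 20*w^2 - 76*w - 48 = (w + 4)*(w^4 + 4*w^3 - w^2 - 16*w - 12) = (w - 2)*(w + 4)*(w^3 + 6*w^2 + 11*w + 6) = (w - 2)*(w + 1)*(w + 4)*(w^2 + 5*w + 6) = (w - 2)*(w + 1)*(w + 3)*(w + 4)*(w + 2)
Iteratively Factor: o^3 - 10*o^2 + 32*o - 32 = (o - 4)*(o^2 - 6*o + 8) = (o - 4)*(o - 2)*(o - 4)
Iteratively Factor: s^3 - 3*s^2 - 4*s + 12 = (s + 2)*(s^2 - 5*s + 6) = (s - 2)*(s + 2)*(s - 3)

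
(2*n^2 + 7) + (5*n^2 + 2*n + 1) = 7*n^2 + 2*n + 8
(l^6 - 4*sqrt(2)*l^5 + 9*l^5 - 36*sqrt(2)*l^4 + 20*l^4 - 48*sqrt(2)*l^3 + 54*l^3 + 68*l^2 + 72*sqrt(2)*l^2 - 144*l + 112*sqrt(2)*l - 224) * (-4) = -4*l^6 - 36*l^5 + 16*sqrt(2)*l^5 - 80*l^4 + 144*sqrt(2)*l^4 - 216*l^3 + 192*sqrt(2)*l^3 - 288*sqrt(2)*l^2 - 272*l^2 - 448*sqrt(2)*l + 576*l + 896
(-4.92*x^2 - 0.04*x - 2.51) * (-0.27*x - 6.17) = 1.3284*x^3 + 30.3672*x^2 + 0.9245*x + 15.4867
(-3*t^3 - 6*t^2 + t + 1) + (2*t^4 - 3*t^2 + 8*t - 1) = 2*t^4 - 3*t^3 - 9*t^2 + 9*t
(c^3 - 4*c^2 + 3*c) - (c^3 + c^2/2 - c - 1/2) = -9*c^2/2 + 4*c + 1/2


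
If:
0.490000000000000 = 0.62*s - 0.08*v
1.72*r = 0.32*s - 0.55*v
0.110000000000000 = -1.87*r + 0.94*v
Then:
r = 0.07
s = 0.82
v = 0.26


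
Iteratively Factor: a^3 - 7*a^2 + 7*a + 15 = (a + 1)*(a^2 - 8*a + 15) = (a - 3)*(a + 1)*(a - 5)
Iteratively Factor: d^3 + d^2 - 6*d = (d - 2)*(d^2 + 3*d) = (d - 2)*(d + 3)*(d)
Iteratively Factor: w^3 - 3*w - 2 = (w + 1)*(w^2 - w - 2) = (w - 2)*(w + 1)*(w + 1)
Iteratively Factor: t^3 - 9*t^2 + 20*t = (t)*(t^2 - 9*t + 20) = t*(t - 4)*(t - 5)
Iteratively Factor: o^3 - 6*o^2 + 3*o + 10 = (o + 1)*(o^2 - 7*o + 10) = (o - 2)*(o + 1)*(o - 5)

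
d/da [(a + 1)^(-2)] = -2/(a + 1)^3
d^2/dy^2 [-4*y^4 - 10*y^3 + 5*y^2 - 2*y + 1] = -48*y^2 - 60*y + 10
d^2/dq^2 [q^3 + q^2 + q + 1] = 6*q + 2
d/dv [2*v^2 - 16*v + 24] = 4*v - 16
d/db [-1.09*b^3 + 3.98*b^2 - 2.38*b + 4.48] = -3.27*b^2 + 7.96*b - 2.38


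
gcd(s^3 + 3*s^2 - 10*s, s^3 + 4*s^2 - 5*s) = s^2 + 5*s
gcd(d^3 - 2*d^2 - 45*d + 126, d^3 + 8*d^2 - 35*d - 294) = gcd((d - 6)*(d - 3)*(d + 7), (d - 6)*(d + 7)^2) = d^2 + d - 42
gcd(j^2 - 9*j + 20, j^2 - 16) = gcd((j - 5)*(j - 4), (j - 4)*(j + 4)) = j - 4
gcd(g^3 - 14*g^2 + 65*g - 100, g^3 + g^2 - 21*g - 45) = g - 5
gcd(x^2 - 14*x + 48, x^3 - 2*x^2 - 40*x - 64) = x - 8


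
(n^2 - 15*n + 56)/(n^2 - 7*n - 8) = (n - 7)/(n + 1)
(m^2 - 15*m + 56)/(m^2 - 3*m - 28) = (m - 8)/(m + 4)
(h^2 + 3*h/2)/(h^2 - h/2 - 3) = h/(h - 2)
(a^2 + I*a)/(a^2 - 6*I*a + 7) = a/(a - 7*I)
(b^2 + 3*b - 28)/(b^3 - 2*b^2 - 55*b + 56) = (b - 4)/(b^2 - 9*b + 8)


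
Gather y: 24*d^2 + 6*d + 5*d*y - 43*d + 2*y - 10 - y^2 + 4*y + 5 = 24*d^2 - 37*d - y^2 + y*(5*d + 6) - 5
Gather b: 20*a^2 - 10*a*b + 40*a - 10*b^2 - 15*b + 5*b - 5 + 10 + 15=20*a^2 + 40*a - 10*b^2 + b*(-10*a - 10) + 20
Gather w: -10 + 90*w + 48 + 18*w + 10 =108*w + 48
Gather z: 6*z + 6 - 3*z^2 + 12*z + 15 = -3*z^2 + 18*z + 21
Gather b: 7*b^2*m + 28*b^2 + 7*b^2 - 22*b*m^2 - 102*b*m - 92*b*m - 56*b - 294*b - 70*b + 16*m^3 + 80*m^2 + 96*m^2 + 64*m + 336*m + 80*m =b^2*(7*m + 35) + b*(-22*m^2 - 194*m - 420) + 16*m^3 + 176*m^2 + 480*m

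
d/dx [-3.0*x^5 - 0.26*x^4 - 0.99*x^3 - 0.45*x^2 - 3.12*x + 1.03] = -15.0*x^4 - 1.04*x^3 - 2.97*x^2 - 0.9*x - 3.12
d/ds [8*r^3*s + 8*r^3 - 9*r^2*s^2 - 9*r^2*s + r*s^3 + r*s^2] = r*(8*r^2 - 18*r*s - 9*r + 3*s^2 + 2*s)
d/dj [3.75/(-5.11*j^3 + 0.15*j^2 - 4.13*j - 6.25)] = (57.4875*j^2 - 1.125*j + 15.4875)/(5.11*j^3 - 0.15*j^2 + 4.13*j + 6.25)^2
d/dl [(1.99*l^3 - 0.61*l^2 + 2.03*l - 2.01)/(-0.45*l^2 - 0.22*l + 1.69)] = (-0.8955*l^4 - 0.8756*l^3 + 11.137*l^2 - 3.8708*l + 2.9885)/(0.2025*l^4 + 0.198*l^3 - 1.4726*l^2 - 0.7436*l + 2.8561)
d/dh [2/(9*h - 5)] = -18/(9*h - 5)^2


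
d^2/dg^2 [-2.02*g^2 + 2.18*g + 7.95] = -4.04000000000000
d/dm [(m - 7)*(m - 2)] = 2*m - 9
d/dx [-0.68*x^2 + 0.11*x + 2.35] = 0.11 - 1.36*x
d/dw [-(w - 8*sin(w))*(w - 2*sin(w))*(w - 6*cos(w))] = -(w - 8*sin(w))*(w - 2*sin(w))*(6*sin(w) + 1) + (w - 8*sin(w))*(w - 6*cos(w))*(2*cos(w) - 1) + (w - 2*sin(w))*(w - 6*cos(w))*(8*cos(w) - 1)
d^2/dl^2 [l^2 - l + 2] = 2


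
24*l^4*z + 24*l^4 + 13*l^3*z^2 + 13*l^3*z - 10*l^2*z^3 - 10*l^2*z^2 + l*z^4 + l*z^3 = (-8*l + z)*(-3*l + z)*(l + z)*(l*z + l)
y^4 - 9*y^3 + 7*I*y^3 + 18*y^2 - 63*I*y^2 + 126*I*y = y*(y - 6)*(y - 3)*(y + 7*I)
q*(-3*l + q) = -3*l*q + q^2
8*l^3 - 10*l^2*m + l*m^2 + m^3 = (-2*l + m)*(-l + m)*(4*l + m)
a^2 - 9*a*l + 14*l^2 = (a - 7*l)*(a - 2*l)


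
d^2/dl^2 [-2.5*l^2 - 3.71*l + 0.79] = -5.00000000000000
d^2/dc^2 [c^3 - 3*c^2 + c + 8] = 6*c - 6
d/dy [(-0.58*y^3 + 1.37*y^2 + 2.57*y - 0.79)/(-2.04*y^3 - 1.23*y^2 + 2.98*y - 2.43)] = (-4.44089209850063e-16*y^5 + 3.5082*y^4 + 7.0288*y^3 + 6.6371*y^2 - 8.6016*y - 3.8909)/(4.1616*y^6 + 5.0184*y^5 - 10.6455*y^4 + 2.5836*y^3 + 14.8582*y^2 - 14.4828*y + 5.9049)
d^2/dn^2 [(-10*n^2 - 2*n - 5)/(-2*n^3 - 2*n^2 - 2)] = (10*n^6 + 6*n^5 + 36*n^4 - 28*n^3 - 27*n^2 - 21*n + 5)/(n^9 + 3*n^8 + 3*n^7 + 4*n^6 + 6*n^5 + 3*n^4 + 3*n^3 + 3*n^2 + 1)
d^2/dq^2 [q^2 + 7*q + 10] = 2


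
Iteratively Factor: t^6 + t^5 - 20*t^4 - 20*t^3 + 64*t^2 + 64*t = (t - 4)*(t^5 + 5*t^4 - 20*t^2 - 16*t) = (t - 4)*(t + 4)*(t^4 + t^3 - 4*t^2 - 4*t) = (t - 4)*(t - 2)*(t + 4)*(t^3 + 3*t^2 + 2*t) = (t - 4)*(t - 2)*(t + 2)*(t + 4)*(t^2 + t) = (t - 4)*(t - 2)*(t + 1)*(t + 2)*(t + 4)*(t)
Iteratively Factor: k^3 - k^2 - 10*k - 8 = (k - 4)*(k^2 + 3*k + 2) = (k - 4)*(k + 2)*(k + 1)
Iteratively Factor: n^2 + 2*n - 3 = (n + 3)*(n - 1)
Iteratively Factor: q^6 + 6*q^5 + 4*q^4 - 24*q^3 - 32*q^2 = (q + 2)*(q^5 + 4*q^4 - 4*q^3 - 16*q^2) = (q + 2)*(q + 4)*(q^4 - 4*q^2) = (q - 2)*(q + 2)*(q + 4)*(q^3 + 2*q^2) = q*(q - 2)*(q + 2)*(q + 4)*(q^2 + 2*q) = q*(q - 2)*(q + 2)^2*(q + 4)*(q)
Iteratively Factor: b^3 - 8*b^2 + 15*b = (b - 3)*(b^2 - 5*b) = b*(b - 3)*(b - 5)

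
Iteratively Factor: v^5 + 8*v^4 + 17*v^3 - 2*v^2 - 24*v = (v + 2)*(v^4 + 6*v^3 + 5*v^2 - 12*v) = (v + 2)*(v + 4)*(v^3 + 2*v^2 - 3*v) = (v + 2)*(v + 3)*(v + 4)*(v^2 - v) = v*(v + 2)*(v + 3)*(v + 4)*(v - 1)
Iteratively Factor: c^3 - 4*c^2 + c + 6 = (c - 3)*(c^2 - c - 2) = (c - 3)*(c + 1)*(c - 2)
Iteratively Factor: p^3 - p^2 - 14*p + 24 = (p + 4)*(p^2 - 5*p + 6) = (p - 3)*(p + 4)*(p - 2)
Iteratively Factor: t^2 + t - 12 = (t + 4)*(t - 3)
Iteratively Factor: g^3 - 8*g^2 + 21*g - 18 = (g - 3)*(g^2 - 5*g + 6) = (g - 3)*(g - 2)*(g - 3)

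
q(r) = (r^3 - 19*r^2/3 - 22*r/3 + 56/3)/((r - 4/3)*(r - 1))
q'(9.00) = 1.28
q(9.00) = 2.75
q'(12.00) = 1.15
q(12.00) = 6.36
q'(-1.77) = 3.35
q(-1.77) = 0.73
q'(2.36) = 10.73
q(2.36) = -14.88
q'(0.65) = 147.94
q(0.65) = 48.08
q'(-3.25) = 2.00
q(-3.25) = -3.01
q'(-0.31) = 11.49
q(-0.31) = 9.43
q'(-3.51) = 1.88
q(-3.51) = -3.52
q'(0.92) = 2813.50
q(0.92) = 221.92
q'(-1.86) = 3.20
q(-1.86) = 0.43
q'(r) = (3*r^2 - 38*r/3 - 22/3)/((r - 4/3)*(r - 1)) - (r^3 - 19*r^2/3 - 22*r/3 + 56/3)/((r - 4/3)*(r - 1)^2) - (r^3 - 19*r^2/3 - 22*r/3 + 56/3)/((r - 4/3)^2*(r - 1))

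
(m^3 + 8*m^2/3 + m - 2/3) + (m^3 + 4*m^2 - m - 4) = 2*m^3 + 20*m^2/3 - 14/3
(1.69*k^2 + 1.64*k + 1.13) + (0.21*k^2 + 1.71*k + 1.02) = 1.9*k^2 + 3.35*k + 2.15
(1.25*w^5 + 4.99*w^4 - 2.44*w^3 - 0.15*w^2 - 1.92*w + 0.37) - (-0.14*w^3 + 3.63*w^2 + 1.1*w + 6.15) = 1.25*w^5 + 4.99*w^4 - 2.3*w^3 - 3.78*w^2 - 3.02*w - 5.78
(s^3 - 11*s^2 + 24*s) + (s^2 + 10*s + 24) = s^3 - 10*s^2 + 34*s + 24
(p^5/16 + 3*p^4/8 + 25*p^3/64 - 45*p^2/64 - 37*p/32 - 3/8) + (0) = p^5/16 + 3*p^4/8 + 25*p^3/64 - 45*p^2/64 - 37*p/32 - 3/8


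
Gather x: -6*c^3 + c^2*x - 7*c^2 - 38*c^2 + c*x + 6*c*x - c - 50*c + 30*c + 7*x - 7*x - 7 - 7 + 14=-6*c^3 - 45*c^2 - 21*c + x*(c^2 + 7*c)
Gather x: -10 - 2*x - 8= -2*x - 18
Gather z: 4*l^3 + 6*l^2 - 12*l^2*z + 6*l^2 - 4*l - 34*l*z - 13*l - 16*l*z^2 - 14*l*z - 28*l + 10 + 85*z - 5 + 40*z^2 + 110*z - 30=4*l^3 + 12*l^2 - 45*l + z^2*(40 - 16*l) + z*(-12*l^2 - 48*l + 195) - 25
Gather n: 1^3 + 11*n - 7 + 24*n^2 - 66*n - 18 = 24*n^2 - 55*n - 24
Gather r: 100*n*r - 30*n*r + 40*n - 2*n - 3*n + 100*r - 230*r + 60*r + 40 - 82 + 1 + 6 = 35*n + r*(70*n - 70) - 35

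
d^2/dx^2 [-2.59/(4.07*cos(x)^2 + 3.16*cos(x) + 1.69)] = (171.612364*(1 - cos(x)^2)^2 + 99.931524*cos(x)^3 + 40.409698*cos(x)^2 - 213.694684*cos(x) - 187.708178)/(4.07*cos(x)^2 + 3.16*cos(x) + 1.69)^3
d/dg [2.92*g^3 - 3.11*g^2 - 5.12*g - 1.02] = 8.76*g^2 - 6.22*g - 5.12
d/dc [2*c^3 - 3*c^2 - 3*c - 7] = 6*c^2 - 6*c - 3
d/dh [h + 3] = 1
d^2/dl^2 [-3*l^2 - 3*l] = -6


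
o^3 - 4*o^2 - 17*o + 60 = (o - 5)*(o - 3)*(o + 4)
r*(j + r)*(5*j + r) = 5*j^2*r + 6*j*r^2 + r^3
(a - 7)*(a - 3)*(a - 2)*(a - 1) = a^4 - 13*a^3 + 53*a^2 - 83*a + 42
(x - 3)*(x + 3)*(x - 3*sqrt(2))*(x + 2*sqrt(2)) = x^4 - sqrt(2)*x^3 - 21*x^2 + 9*sqrt(2)*x + 108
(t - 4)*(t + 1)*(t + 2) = t^3 - t^2 - 10*t - 8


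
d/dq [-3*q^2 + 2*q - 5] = 2 - 6*q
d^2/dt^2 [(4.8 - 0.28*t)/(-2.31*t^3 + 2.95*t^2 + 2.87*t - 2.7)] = (8.964648*t^5 - 318.80772*t^4 + 531.939632*t^3 - 80.65296*t^2 - 50.8284*t - 151.1988)/(12.326391*t^9 - 47.224485*t^8 + 14.364504*t^7 + 134.895725*t^6 - 128.241708*t^5 - 109.807455*t^4 + 164.037097*t^3 + 2.20238999999999*t^2 - 62.7669*t + 19.683)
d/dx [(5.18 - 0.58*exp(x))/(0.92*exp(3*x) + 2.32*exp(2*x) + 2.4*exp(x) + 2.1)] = (1.0672*exp(3*x) - 12.9512*exp(2*x) - 24.0352*exp(x) - 13.65)*exp(x)/(0.8464*exp(6*x) + 4.2688*exp(5*x) + 9.7984*exp(4*x) + 15.0*exp(3*x) + 15.504*exp(2*x) + 10.08*exp(x) + 4.41)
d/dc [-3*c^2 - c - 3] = -6*c - 1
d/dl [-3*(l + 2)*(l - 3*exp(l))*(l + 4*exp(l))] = -3*l^2*exp(l) - 9*l^2 + 72*l*exp(2*l) - 12*l*exp(l) - 12*l + 180*exp(2*l) - 6*exp(l)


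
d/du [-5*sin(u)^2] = -5*sin(2*u)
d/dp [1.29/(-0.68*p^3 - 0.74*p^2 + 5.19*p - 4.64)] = (2.6316*p^2 + 1.9092*p - 6.6951)/(0.68*p^3 + 0.74*p^2 - 5.19*p + 4.64)^2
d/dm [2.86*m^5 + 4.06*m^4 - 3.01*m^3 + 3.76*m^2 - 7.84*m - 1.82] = 14.3*m^4 + 16.24*m^3 - 9.03*m^2 + 7.52*m - 7.84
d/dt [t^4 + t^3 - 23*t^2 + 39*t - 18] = 4*t^3 + 3*t^2 - 46*t + 39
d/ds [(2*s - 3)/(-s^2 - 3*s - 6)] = (2*s^2 - 6*s - 21)/(s^4 + 6*s^3 + 21*s^2 + 36*s + 36)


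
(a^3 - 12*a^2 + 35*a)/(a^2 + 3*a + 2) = a*(a^2 - 12*a + 35)/(a^2 + 3*a + 2)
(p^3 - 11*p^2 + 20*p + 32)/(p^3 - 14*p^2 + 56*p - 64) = (p + 1)/(p - 2)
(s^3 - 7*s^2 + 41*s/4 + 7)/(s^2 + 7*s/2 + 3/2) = (s^2 - 15*s/2 + 14)/(s + 3)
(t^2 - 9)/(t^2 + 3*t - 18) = (t + 3)/(t + 6)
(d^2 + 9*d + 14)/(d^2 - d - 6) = (d + 7)/(d - 3)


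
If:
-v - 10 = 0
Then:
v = -10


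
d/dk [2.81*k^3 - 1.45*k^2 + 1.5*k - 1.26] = 8.43*k^2 - 2.9*k + 1.5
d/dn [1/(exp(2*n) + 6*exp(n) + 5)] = 2*(-exp(n) - 3)*exp(n)/(exp(2*n) + 6*exp(n) + 5)^2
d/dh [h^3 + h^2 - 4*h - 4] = 3*h^2 + 2*h - 4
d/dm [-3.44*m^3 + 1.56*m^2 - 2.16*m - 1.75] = -10.32*m^2 + 3.12*m - 2.16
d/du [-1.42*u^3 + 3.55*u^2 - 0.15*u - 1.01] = -4.26*u^2 + 7.1*u - 0.15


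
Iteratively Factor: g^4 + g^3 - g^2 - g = (g + 1)*(g^3 - g) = g*(g + 1)*(g^2 - 1) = g*(g - 1)*(g + 1)*(g + 1)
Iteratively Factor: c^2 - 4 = (c + 2)*(c - 2)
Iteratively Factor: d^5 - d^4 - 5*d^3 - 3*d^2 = (d + 1)*(d^4 - 2*d^3 - 3*d^2) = (d + 1)^2*(d^3 - 3*d^2) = (d - 3)*(d + 1)^2*(d^2) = d*(d - 3)*(d + 1)^2*(d)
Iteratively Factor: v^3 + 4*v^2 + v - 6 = (v - 1)*(v^2 + 5*v + 6) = (v - 1)*(v + 3)*(v + 2)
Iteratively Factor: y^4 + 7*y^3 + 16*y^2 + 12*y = (y + 3)*(y^3 + 4*y^2 + 4*y) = y*(y + 3)*(y^2 + 4*y + 4) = y*(y + 2)*(y + 3)*(y + 2)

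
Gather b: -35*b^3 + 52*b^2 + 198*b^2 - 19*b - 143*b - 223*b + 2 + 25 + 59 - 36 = -35*b^3 + 250*b^2 - 385*b + 50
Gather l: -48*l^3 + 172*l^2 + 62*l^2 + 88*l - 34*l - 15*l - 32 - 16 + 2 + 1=-48*l^3 + 234*l^2 + 39*l - 45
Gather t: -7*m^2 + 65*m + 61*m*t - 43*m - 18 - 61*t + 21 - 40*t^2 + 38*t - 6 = -7*m^2 + 22*m - 40*t^2 + t*(61*m - 23) - 3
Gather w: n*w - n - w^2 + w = -n - w^2 + w*(n + 1)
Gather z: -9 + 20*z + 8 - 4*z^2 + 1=-4*z^2 + 20*z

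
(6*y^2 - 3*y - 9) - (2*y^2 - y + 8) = 4*y^2 - 2*y - 17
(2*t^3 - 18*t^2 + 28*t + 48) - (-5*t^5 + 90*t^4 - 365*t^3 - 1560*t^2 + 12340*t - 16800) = 5*t^5 - 90*t^4 + 367*t^3 + 1542*t^2 - 12312*t + 16848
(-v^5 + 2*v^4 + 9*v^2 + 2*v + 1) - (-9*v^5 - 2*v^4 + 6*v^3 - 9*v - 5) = 8*v^5 + 4*v^4 - 6*v^3 + 9*v^2 + 11*v + 6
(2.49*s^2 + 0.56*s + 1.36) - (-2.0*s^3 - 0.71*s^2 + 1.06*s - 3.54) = 2.0*s^3 + 3.2*s^2 - 0.5*s + 4.9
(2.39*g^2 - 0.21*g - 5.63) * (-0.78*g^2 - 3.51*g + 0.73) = -1.8642*g^4 - 8.2251*g^3 + 6.8732*g^2 + 19.608*g - 4.1099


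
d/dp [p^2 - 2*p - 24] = 2*p - 2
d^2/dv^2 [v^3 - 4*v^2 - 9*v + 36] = 6*v - 8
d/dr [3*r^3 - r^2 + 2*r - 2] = 9*r^2 - 2*r + 2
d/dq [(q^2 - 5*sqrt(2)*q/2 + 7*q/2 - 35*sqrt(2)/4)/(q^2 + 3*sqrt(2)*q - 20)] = (-7*q^2 + 11*sqrt(2)*q^2 - 80*q + 35*sqrt(2)*q - 35 + 100*sqrt(2))/(2*(q^4 + 6*sqrt(2)*q^3 - 22*q^2 - 120*sqrt(2)*q + 400))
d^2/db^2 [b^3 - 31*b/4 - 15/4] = 6*b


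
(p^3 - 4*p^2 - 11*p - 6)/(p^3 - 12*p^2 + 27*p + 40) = (p^2 - 5*p - 6)/(p^2 - 13*p + 40)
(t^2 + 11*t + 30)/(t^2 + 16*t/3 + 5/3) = 3*(t + 6)/(3*t + 1)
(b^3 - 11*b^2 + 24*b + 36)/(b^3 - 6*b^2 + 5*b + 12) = (b^2 - 12*b + 36)/(b^2 - 7*b + 12)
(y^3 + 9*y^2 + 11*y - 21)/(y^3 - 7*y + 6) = (y + 7)/(y - 2)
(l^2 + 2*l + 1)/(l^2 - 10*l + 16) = (l^2 + 2*l + 1)/(l^2 - 10*l + 16)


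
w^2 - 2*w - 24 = (w - 6)*(w + 4)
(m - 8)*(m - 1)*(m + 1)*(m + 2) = m^4 - 6*m^3 - 17*m^2 + 6*m + 16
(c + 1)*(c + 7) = c^2 + 8*c + 7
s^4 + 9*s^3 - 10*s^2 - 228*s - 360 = (s - 5)*(s + 2)*(s + 6)^2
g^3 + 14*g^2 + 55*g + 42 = (g + 1)*(g + 6)*(g + 7)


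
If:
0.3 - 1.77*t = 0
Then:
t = 0.17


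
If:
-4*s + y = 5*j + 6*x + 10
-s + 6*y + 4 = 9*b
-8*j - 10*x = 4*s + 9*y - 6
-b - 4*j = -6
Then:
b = 64*y/289 + 406/289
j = 332/289 - 16*y/289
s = 1158*y/289 - 2498/289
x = 907/289 - 1421*y/578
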